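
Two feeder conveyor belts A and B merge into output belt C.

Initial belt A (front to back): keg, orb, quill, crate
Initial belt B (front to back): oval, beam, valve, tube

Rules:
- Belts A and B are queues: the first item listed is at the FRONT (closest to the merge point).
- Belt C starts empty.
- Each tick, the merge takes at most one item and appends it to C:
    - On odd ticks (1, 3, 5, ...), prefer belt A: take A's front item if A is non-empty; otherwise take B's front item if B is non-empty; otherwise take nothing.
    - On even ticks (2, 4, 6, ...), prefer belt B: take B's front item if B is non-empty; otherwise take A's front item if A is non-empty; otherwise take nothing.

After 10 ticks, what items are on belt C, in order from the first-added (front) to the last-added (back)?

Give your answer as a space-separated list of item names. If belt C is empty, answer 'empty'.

Tick 1: prefer A, take keg from A; A=[orb,quill,crate] B=[oval,beam,valve,tube] C=[keg]
Tick 2: prefer B, take oval from B; A=[orb,quill,crate] B=[beam,valve,tube] C=[keg,oval]
Tick 3: prefer A, take orb from A; A=[quill,crate] B=[beam,valve,tube] C=[keg,oval,orb]
Tick 4: prefer B, take beam from B; A=[quill,crate] B=[valve,tube] C=[keg,oval,orb,beam]
Tick 5: prefer A, take quill from A; A=[crate] B=[valve,tube] C=[keg,oval,orb,beam,quill]
Tick 6: prefer B, take valve from B; A=[crate] B=[tube] C=[keg,oval,orb,beam,quill,valve]
Tick 7: prefer A, take crate from A; A=[-] B=[tube] C=[keg,oval,orb,beam,quill,valve,crate]
Tick 8: prefer B, take tube from B; A=[-] B=[-] C=[keg,oval,orb,beam,quill,valve,crate,tube]
Tick 9: prefer A, both empty, nothing taken; A=[-] B=[-] C=[keg,oval,orb,beam,quill,valve,crate,tube]
Tick 10: prefer B, both empty, nothing taken; A=[-] B=[-] C=[keg,oval,orb,beam,quill,valve,crate,tube]

Answer: keg oval orb beam quill valve crate tube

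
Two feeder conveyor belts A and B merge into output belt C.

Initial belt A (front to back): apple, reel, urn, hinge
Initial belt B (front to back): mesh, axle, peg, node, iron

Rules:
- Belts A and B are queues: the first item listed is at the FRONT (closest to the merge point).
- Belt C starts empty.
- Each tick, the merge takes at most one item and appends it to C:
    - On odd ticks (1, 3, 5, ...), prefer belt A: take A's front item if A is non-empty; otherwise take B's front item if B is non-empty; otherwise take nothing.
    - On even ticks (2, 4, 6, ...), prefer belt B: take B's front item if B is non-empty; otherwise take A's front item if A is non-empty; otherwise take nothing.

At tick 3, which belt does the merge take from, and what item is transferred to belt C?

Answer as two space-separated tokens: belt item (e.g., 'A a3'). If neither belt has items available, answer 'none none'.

Answer: A reel

Derivation:
Tick 1: prefer A, take apple from A; A=[reel,urn,hinge] B=[mesh,axle,peg,node,iron] C=[apple]
Tick 2: prefer B, take mesh from B; A=[reel,urn,hinge] B=[axle,peg,node,iron] C=[apple,mesh]
Tick 3: prefer A, take reel from A; A=[urn,hinge] B=[axle,peg,node,iron] C=[apple,mesh,reel]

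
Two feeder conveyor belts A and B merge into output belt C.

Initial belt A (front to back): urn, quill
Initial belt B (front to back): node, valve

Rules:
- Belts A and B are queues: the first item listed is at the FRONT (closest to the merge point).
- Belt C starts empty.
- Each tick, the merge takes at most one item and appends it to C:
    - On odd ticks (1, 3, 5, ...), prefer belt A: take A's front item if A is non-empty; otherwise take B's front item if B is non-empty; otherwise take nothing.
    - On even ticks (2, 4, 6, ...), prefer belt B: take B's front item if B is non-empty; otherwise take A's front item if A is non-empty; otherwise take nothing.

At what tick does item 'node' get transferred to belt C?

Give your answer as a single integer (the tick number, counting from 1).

Answer: 2

Derivation:
Tick 1: prefer A, take urn from A; A=[quill] B=[node,valve] C=[urn]
Tick 2: prefer B, take node from B; A=[quill] B=[valve] C=[urn,node]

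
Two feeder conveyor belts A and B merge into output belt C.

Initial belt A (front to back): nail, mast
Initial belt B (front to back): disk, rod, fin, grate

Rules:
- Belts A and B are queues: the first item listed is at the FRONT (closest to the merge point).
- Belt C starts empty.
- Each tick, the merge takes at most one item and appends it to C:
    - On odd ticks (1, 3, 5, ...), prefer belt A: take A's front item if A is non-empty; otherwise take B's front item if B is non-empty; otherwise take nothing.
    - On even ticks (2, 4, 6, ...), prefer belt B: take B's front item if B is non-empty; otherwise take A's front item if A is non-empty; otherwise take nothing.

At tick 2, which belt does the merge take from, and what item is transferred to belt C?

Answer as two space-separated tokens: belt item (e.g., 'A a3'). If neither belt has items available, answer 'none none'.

Answer: B disk

Derivation:
Tick 1: prefer A, take nail from A; A=[mast] B=[disk,rod,fin,grate] C=[nail]
Tick 2: prefer B, take disk from B; A=[mast] B=[rod,fin,grate] C=[nail,disk]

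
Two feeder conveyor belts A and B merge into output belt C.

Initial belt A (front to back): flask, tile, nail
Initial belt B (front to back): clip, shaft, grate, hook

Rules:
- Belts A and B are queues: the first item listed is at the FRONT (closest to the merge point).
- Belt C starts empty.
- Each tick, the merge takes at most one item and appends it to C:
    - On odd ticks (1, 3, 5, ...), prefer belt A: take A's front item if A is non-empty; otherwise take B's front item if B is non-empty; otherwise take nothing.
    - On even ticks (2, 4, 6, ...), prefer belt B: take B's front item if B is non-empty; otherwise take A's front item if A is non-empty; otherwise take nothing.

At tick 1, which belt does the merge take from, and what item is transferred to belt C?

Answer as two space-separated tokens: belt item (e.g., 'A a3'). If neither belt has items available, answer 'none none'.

Tick 1: prefer A, take flask from A; A=[tile,nail] B=[clip,shaft,grate,hook] C=[flask]

Answer: A flask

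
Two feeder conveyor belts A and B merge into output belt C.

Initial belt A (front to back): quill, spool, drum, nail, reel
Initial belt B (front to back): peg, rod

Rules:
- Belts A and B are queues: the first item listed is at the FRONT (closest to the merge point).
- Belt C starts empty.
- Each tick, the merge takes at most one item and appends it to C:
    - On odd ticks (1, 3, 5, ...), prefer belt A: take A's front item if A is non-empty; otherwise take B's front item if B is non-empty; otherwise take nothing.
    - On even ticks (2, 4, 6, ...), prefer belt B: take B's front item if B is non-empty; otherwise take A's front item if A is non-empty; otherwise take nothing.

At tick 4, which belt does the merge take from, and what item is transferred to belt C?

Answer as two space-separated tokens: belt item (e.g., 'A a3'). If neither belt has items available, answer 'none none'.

Answer: B rod

Derivation:
Tick 1: prefer A, take quill from A; A=[spool,drum,nail,reel] B=[peg,rod] C=[quill]
Tick 2: prefer B, take peg from B; A=[spool,drum,nail,reel] B=[rod] C=[quill,peg]
Tick 3: prefer A, take spool from A; A=[drum,nail,reel] B=[rod] C=[quill,peg,spool]
Tick 4: prefer B, take rod from B; A=[drum,nail,reel] B=[-] C=[quill,peg,spool,rod]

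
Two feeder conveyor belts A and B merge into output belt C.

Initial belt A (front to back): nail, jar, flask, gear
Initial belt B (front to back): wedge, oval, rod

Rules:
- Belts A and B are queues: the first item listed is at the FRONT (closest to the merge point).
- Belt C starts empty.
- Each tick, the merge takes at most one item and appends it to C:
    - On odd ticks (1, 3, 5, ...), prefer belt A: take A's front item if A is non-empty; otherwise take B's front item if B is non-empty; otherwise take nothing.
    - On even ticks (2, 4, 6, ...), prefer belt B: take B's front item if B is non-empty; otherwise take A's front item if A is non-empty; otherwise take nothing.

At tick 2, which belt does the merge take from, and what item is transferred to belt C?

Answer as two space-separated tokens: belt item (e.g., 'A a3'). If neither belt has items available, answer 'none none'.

Answer: B wedge

Derivation:
Tick 1: prefer A, take nail from A; A=[jar,flask,gear] B=[wedge,oval,rod] C=[nail]
Tick 2: prefer B, take wedge from B; A=[jar,flask,gear] B=[oval,rod] C=[nail,wedge]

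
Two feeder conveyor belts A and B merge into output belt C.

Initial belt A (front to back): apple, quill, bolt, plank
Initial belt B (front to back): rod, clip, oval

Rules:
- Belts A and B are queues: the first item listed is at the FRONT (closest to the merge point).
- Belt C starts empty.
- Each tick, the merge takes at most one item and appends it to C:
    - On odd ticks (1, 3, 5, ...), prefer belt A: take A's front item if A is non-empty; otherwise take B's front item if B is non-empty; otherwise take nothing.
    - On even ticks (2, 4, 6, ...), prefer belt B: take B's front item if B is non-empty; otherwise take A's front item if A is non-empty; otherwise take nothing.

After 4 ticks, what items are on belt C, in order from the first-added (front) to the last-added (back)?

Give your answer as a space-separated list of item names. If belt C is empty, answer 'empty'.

Answer: apple rod quill clip

Derivation:
Tick 1: prefer A, take apple from A; A=[quill,bolt,plank] B=[rod,clip,oval] C=[apple]
Tick 2: prefer B, take rod from B; A=[quill,bolt,plank] B=[clip,oval] C=[apple,rod]
Tick 3: prefer A, take quill from A; A=[bolt,plank] B=[clip,oval] C=[apple,rod,quill]
Tick 4: prefer B, take clip from B; A=[bolt,plank] B=[oval] C=[apple,rod,quill,clip]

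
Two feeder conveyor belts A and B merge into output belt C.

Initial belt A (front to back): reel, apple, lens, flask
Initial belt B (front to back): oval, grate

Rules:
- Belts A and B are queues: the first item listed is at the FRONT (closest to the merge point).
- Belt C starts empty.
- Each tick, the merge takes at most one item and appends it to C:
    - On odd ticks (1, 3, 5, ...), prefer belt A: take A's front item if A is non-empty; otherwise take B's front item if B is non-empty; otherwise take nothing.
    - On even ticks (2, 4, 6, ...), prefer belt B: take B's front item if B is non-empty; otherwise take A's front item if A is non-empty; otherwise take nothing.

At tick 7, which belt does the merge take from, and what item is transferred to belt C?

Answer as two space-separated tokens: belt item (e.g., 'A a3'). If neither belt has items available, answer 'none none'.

Tick 1: prefer A, take reel from A; A=[apple,lens,flask] B=[oval,grate] C=[reel]
Tick 2: prefer B, take oval from B; A=[apple,lens,flask] B=[grate] C=[reel,oval]
Tick 3: prefer A, take apple from A; A=[lens,flask] B=[grate] C=[reel,oval,apple]
Tick 4: prefer B, take grate from B; A=[lens,flask] B=[-] C=[reel,oval,apple,grate]
Tick 5: prefer A, take lens from A; A=[flask] B=[-] C=[reel,oval,apple,grate,lens]
Tick 6: prefer B, take flask from A; A=[-] B=[-] C=[reel,oval,apple,grate,lens,flask]
Tick 7: prefer A, both empty, nothing taken; A=[-] B=[-] C=[reel,oval,apple,grate,lens,flask]

Answer: none none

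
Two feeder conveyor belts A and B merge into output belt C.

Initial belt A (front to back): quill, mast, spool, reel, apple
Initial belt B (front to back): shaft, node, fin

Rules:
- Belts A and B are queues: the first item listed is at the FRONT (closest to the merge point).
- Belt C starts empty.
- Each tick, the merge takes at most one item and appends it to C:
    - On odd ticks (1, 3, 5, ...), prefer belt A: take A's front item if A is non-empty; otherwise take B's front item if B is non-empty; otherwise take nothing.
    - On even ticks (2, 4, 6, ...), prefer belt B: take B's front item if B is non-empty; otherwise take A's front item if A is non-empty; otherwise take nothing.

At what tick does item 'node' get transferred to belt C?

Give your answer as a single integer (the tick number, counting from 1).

Tick 1: prefer A, take quill from A; A=[mast,spool,reel,apple] B=[shaft,node,fin] C=[quill]
Tick 2: prefer B, take shaft from B; A=[mast,spool,reel,apple] B=[node,fin] C=[quill,shaft]
Tick 3: prefer A, take mast from A; A=[spool,reel,apple] B=[node,fin] C=[quill,shaft,mast]
Tick 4: prefer B, take node from B; A=[spool,reel,apple] B=[fin] C=[quill,shaft,mast,node]

Answer: 4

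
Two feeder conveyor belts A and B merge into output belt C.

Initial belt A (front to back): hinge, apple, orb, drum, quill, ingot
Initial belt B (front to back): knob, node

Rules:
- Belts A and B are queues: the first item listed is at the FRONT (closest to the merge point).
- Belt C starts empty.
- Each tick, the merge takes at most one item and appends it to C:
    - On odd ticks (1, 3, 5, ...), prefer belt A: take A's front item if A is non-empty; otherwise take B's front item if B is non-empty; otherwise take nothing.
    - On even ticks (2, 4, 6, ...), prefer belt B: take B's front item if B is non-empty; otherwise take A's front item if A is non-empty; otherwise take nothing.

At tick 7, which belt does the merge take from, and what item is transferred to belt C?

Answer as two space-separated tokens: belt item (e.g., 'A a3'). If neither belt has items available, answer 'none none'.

Tick 1: prefer A, take hinge from A; A=[apple,orb,drum,quill,ingot] B=[knob,node] C=[hinge]
Tick 2: prefer B, take knob from B; A=[apple,orb,drum,quill,ingot] B=[node] C=[hinge,knob]
Tick 3: prefer A, take apple from A; A=[orb,drum,quill,ingot] B=[node] C=[hinge,knob,apple]
Tick 4: prefer B, take node from B; A=[orb,drum,quill,ingot] B=[-] C=[hinge,knob,apple,node]
Tick 5: prefer A, take orb from A; A=[drum,quill,ingot] B=[-] C=[hinge,knob,apple,node,orb]
Tick 6: prefer B, take drum from A; A=[quill,ingot] B=[-] C=[hinge,knob,apple,node,orb,drum]
Tick 7: prefer A, take quill from A; A=[ingot] B=[-] C=[hinge,knob,apple,node,orb,drum,quill]

Answer: A quill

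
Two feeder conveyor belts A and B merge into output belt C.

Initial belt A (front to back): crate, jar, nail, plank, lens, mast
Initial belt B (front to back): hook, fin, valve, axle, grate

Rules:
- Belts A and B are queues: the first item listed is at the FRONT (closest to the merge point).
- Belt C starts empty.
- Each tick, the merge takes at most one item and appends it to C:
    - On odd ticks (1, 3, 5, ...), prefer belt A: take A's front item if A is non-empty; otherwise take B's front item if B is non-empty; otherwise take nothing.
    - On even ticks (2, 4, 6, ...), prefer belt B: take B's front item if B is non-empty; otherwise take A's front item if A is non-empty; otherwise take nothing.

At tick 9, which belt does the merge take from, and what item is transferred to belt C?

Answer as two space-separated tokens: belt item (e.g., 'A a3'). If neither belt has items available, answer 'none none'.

Tick 1: prefer A, take crate from A; A=[jar,nail,plank,lens,mast] B=[hook,fin,valve,axle,grate] C=[crate]
Tick 2: prefer B, take hook from B; A=[jar,nail,plank,lens,mast] B=[fin,valve,axle,grate] C=[crate,hook]
Tick 3: prefer A, take jar from A; A=[nail,plank,lens,mast] B=[fin,valve,axle,grate] C=[crate,hook,jar]
Tick 4: prefer B, take fin from B; A=[nail,plank,lens,mast] B=[valve,axle,grate] C=[crate,hook,jar,fin]
Tick 5: prefer A, take nail from A; A=[plank,lens,mast] B=[valve,axle,grate] C=[crate,hook,jar,fin,nail]
Tick 6: prefer B, take valve from B; A=[plank,lens,mast] B=[axle,grate] C=[crate,hook,jar,fin,nail,valve]
Tick 7: prefer A, take plank from A; A=[lens,mast] B=[axle,grate] C=[crate,hook,jar,fin,nail,valve,plank]
Tick 8: prefer B, take axle from B; A=[lens,mast] B=[grate] C=[crate,hook,jar,fin,nail,valve,plank,axle]
Tick 9: prefer A, take lens from A; A=[mast] B=[grate] C=[crate,hook,jar,fin,nail,valve,plank,axle,lens]

Answer: A lens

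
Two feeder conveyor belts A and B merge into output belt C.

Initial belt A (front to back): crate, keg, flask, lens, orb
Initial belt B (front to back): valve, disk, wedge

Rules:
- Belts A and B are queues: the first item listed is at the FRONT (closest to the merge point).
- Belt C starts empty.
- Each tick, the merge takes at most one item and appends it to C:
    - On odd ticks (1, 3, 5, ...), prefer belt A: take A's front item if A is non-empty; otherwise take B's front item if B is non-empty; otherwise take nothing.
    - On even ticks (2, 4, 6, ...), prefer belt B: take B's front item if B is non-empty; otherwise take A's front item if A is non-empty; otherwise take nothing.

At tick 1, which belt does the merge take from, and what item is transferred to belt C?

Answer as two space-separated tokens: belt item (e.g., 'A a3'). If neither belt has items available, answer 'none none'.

Answer: A crate

Derivation:
Tick 1: prefer A, take crate from A; A=[keg,flask,lens,orb] B=[valve,disk,wedge] C=[crate]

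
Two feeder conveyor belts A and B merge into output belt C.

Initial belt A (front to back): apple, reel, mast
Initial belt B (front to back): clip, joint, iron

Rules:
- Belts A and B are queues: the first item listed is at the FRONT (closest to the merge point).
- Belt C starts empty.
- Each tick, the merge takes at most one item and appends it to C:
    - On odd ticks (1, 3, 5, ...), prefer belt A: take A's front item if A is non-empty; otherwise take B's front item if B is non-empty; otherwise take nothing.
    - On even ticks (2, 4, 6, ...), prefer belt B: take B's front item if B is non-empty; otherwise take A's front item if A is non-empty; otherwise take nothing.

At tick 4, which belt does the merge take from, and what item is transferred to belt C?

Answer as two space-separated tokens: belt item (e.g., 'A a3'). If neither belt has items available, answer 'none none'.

Tick 1: prefer A, take apple from A; A=[reel,mast] B=[clip,joint,iron] C=[apple]
Tick 2: prefer B, take clip from B; A=[reel,mast] B=[joint,iron] C=[apple,clip]
Tick 3: prefer A, take reel from A; A=[mast] B=[joint,iron] C=[apple,clip,reel]
Tick 4: prefer B, take joint from B; A=[mast] B=[iron] C=[apple,clip,reel,joint]

Answer: B joint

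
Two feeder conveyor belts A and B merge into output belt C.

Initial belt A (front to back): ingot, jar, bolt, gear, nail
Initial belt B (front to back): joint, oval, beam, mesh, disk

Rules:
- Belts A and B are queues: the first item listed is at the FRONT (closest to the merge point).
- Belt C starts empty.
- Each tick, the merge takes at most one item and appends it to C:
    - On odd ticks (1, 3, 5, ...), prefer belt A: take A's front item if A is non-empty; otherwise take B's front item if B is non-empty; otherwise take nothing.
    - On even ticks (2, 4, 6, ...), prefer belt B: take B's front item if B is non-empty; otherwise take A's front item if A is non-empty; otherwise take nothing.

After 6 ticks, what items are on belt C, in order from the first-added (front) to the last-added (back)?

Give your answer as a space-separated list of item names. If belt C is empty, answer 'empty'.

Tick 1: prefer A, take ingot from A; A=[jar,bolt,gear,nail] B=[joint,oval,beam,mesh,disk] C=[ingot]
Tick 2: prefer B, take joint from B; A=[jar,bolt,gear,nail] B=[oval,beam,mesh,disk] C=[ingot,joint]
Tick 3: prefer A, take jar from A; A=[bolt,gear,nail] B=[oval,beam,mesh,disk] C=[ingot,joint,jar]
Tick 4: prefer B, take oval from B; A=[bolt,gear,nail] B=[beam,mesh,disk] C=[ingot,joint,jar,oval]
Tick 5: prefer A, take bolt from A; A=[gear,nail] B=[beam,mesh,disk] C=[ingot,joint,jar,oval,bolt]
Tick 6: prefer B, take beam from B; A=[gear,nail] B=[mesh,disk] C=[ingot,joint,jar,oval,bolt,beam]

Answer: ingot joint jar oval bolt beam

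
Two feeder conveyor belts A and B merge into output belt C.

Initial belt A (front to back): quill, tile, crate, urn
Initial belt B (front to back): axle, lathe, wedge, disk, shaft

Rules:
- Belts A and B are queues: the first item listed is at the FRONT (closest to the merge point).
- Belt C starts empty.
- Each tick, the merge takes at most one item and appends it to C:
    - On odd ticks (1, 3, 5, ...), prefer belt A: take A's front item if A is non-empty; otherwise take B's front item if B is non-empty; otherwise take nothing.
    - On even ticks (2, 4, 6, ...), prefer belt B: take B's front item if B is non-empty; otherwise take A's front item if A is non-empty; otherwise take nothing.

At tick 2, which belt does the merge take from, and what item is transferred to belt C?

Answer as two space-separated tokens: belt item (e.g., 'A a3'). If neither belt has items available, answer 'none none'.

Answer: B axle

Derivation:
Tick 1: prefer A, take quill from A; A=[tile,crate,urn] B=[axle,lathe,wedge,disk,shaft] C=[quill]
Tick 2: prefer B, take axle from B; A=[tile,crate,urn] B=[lathe,wedge,disk,shaft] C=[quill,axle]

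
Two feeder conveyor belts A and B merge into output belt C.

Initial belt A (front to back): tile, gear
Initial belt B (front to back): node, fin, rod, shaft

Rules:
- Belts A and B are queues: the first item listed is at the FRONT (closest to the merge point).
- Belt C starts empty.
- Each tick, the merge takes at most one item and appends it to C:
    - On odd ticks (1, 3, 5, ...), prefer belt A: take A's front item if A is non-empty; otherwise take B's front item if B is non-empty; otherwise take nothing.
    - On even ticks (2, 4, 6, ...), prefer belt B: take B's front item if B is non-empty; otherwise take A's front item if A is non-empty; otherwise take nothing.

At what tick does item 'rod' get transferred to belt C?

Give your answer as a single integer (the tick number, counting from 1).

Answer: 5

Derivation:
Tick 1: prefer A, take tile from A; A=[gear] B=[node,fin,rod,shaft] C=[tile]
Tick 2: prefer B, take node from B; A=[gear] B=[fin,rod,shaft] C=[tile,node]
Tick 3: prefer A, take gear from A; A=[-] B=[fin,rod,shaft] C=[tile,node,gear]
Tick 4: prefer B, take fin from B; A=[-] B=[rod,shaft] C=[tile,node,gear,fin]
Tick 5: prefer A, take rod from B; A=[-] B=[shaft] C=[tile,node,gear,fin,rod]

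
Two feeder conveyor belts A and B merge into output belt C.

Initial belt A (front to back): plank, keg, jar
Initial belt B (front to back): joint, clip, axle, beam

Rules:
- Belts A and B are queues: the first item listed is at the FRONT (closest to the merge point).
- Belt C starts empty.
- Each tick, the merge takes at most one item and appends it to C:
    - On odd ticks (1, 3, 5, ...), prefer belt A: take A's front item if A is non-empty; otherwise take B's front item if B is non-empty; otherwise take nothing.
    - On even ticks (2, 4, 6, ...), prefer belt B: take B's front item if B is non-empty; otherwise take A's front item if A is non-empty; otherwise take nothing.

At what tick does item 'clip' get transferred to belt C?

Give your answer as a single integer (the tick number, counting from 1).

Answer: 4

Derivation:
Tick 1: prefer A, take plank from A; A=[keg,jar] B=[joint,clip,axle,beam] C=[plank]
Tick 2: prefer B, take joint from B; A=[keg,jar] B=[clip,axle,beam] C=[plank,joint]
Tick 3: prefer A, take keg from A; A=[jar] B=[clip,axle,beam] C=[plank,joint,keg]
Tick 4: prefer B, take clip from B; A=[jar] B=[axle,beam] C=[plank,joint,keg,clip]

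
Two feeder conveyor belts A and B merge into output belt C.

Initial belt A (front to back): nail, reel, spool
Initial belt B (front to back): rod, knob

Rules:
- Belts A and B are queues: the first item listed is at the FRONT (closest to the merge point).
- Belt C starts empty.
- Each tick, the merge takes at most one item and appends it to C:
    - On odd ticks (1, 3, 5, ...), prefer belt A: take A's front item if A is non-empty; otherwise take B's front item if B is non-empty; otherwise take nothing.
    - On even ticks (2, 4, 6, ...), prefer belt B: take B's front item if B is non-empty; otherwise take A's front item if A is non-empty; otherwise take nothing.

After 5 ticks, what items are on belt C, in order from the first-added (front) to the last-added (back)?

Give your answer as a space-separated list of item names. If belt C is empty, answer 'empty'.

Answer: nail rod reel knob spool

Derivation:
Tick 1: prefer A, take nail from A; A=[reel,spool] B=[rod,knob] C=[nail]
Tick 2: prefer B, take rod from B; A=[reel,spool] B=[knob] C=[nail,rod]
Tick 3: prefer A, take reel from A; A=[spool] B=[knob] C=[nail,rod,reel]
Tick 4: prefer B, take knob from B; A=[spool] B=[-] C=[nail,rod,reel,knob]
Tick 5: prefer A, take spool from A; A=[-] B=[-] C=[nail,rod,reel,knob,spool]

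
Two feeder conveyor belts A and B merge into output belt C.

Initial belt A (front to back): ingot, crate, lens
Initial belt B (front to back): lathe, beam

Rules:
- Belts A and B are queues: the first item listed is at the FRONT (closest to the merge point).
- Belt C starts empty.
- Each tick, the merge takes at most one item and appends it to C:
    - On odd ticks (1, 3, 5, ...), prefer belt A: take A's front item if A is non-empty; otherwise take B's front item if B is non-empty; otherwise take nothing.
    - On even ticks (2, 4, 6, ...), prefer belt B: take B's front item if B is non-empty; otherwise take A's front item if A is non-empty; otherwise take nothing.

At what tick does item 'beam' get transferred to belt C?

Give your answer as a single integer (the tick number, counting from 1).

Tick 1: prefer A, take ingot from A; A=[crate,lens] B=[lathe,beam] C=[ingot]
Tick 2: prefer B, take lathe from B; A=[crate,lens] B=[beam] C=[ingot,lathe]
Tick 3: prefer A, take crate from A; A=[lens] B=[beam] C=[ingot,lathe,crate]
Tick 4: prefer B, take beam from B; A=[lens] B=[-] C=[ingot,lathe,crate,beam]

Answer: 4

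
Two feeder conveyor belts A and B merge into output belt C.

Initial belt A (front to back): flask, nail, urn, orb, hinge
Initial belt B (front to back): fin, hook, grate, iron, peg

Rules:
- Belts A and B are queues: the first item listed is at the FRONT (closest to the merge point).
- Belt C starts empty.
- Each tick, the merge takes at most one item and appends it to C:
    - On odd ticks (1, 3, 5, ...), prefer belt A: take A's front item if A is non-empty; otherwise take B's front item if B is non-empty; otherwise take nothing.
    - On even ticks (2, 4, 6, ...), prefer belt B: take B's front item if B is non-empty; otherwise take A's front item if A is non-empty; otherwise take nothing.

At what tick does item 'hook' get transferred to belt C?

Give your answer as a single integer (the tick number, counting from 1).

Answer: 4

Derivation:
Tick 1: prefer A, take flask from A; A=[nail,urn,orb,hinge] B=[fin,hook,grate,iron,peg] C=[flask]
Tick 2: prefer B, take fin from B; A=[nail,urn,orb,hinge] B=[hook,grate,iron,peg] C=[flask,fin]
Tick 3: prefer A, take nail from A; A=[urn,orb,hinge] B=[hook,grate,iron,peg] C=[flask,fin,nail]
Tick 4: prefer B, take hook from B; A=[urn,orb,hinge] B=[grate,iron,peg] C=[flask,fin,nail,hook]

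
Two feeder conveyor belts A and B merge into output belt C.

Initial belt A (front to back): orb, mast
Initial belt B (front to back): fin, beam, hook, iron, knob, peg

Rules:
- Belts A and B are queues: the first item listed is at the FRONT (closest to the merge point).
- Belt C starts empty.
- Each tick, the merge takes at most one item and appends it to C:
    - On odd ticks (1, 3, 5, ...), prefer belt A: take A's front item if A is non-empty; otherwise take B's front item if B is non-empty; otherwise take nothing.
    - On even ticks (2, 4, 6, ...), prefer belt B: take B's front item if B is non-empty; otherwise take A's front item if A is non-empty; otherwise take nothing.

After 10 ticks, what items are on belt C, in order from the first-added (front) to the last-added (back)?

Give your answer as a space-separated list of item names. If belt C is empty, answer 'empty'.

Answer: orb fin mast beam hook iron knob peg

Derivation:
Tick 1: prefer A, take orb from A; A=[mast] B=[fin,beam,hook,iron,knob,peg] C=[orb]
Tick 2: prefer B, take fin from B; A=[mast] B=[beam,hook,iron,knob,peg] C=[orb,fin]
Tick 3: prefer A, take mast from A; A=[-] B=[beam,hook,iron,knob,peg] C=[orb,fin,mast]
Tick 4: prefer B, take beam from B; A=[-] B=[hook,iron,knob,peg] C=[orb,fin,mast,beam]
Tick 5: prefer A, take hook from B; A=[-] B=[iron,knob,peg] C=[orb,fin,mast,beam,hook]
Tick 6: prefer B, take iron from B; A=[-] B=[knob,peg] C=[orb,fin,mast,beam,hook,iron]
Tick 7: prefer A, take knob from B; A=[-] B=[peg] C=[orb,fin,mast,beam,hook,iron,knob]
Tick 8: prefer B, take peg from B; A=[-] B=[-] C=[orb,fin,mast,beam,hook,iron,knob,peg]
Tick 9: prefer A, both empty, nothing taken; A=[-] B=[-] C=[orb,fin,mast,beam,hook,iron,knob,peg]
Tick 10: prefer B, both empty, nothing taken; A=[-] B=[-] C=[orb,fin,mast,beam,hook,iron,knob,peg]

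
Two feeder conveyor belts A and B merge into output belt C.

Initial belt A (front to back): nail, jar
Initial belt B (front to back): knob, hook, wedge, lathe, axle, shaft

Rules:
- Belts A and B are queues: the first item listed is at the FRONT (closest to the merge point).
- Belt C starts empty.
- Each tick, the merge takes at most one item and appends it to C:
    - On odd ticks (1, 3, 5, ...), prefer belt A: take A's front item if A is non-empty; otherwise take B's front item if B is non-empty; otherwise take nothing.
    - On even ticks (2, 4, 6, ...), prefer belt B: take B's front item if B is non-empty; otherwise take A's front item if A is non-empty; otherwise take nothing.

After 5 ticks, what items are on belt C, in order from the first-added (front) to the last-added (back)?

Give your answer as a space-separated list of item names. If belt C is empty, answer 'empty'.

Answer: nail knob jar hook wedge

Derivation:
Tick 1: prefer A, take nail from A; A=[jar] B=[knob,hook,wedge,lathe,axle,shaft] C=[nail]
Tick 2: prefer B, take knob from B; A=[jar] B=[hook,wedge,lathe,axle,shaft] C=[nail,knob]
Tick 3: prefer A, take jar from A; A=[-] B=[hook,wedge,lathe,axle,shaft] C=[nail,knob,jar]
Tick 4: prefer B, take hook from B; A=[-] B=[wedge,lathe,axle,shaft] C=[nail,knob,jar,hook]
Tick 5: prefer A, take wedge from B; A=[-] B=[lathe,axle,shaft] C=[nail,knob,jar,hook,wedge]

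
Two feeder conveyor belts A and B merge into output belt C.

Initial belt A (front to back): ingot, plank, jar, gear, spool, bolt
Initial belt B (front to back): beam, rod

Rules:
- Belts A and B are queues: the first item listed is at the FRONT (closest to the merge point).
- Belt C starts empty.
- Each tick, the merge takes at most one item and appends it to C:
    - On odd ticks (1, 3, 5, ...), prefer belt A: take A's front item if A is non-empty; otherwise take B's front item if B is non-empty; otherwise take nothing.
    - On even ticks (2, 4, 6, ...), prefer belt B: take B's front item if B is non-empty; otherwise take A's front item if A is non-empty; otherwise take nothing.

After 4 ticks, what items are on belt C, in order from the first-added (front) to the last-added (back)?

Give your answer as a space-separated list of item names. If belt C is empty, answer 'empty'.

Answer: ingot beam plank rod

Derivation:
Tick 1: prefer A, take ingot from A; A=[plank,jar,gear,spool,bolt] B=[beam,rod] C=[ingot]
Tick 2: prefer B, take beam from B; A=[plank,jar,gear,spool,bolt] B=[rod] C=[ingot,beam]
Tick 3: prefer A, take plank from A; A=[jar,gear,spool,bolt] B=[rod] C=[ingot,beam,plank]
Tick 4: prefer B, take rod from B; A=[jar,gear,spool,bolt] B=[-] C=[ingot,beam,plank,rod]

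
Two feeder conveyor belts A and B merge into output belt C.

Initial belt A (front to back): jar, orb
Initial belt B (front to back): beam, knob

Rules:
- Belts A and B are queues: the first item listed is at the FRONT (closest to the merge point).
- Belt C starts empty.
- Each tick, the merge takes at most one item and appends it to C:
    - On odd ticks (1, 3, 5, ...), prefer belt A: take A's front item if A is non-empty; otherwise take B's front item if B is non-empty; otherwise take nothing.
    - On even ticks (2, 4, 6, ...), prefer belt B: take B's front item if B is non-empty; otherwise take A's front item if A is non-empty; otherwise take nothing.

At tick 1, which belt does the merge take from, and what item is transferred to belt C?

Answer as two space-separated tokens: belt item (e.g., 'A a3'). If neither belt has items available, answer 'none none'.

Answer: A jar

Derivation:
Tick 1: prefer A, take jar from A; A=[orb] B=[beam,knob] C=[jar]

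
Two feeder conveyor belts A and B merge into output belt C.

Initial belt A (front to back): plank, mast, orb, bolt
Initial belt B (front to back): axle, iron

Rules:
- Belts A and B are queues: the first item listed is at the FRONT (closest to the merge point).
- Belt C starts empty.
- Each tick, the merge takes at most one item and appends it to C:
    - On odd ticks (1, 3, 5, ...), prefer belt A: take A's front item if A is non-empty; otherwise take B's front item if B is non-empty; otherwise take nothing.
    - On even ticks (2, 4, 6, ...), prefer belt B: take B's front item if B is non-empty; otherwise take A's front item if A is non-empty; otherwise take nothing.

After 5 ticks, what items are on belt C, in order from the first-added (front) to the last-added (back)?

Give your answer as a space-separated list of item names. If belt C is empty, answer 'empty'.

Answer: plank axle mast iron orb

Derivation:
Tick 1: prefer A, take plank from A; A=[mast,orb,bolt] B=[axle,iron] C=[plank]
Tick 2: prefer B, take axle from B; A=[mast,orb,bolt] B=[iron] C=[plank,axle]
Tick 3: prefer A, take mast from A; A=[orb,bolt] B=[iron] C=[plank,axle,mast]
Tick 4: prefer B, take iron from B; A=[orb,bolt] B=[-] C=[plank,axle,mast,iron]
Tick 5: prefer A, take orb from A; A=[bolt] B=[-] C=[plank,axle,mast,iron,orb]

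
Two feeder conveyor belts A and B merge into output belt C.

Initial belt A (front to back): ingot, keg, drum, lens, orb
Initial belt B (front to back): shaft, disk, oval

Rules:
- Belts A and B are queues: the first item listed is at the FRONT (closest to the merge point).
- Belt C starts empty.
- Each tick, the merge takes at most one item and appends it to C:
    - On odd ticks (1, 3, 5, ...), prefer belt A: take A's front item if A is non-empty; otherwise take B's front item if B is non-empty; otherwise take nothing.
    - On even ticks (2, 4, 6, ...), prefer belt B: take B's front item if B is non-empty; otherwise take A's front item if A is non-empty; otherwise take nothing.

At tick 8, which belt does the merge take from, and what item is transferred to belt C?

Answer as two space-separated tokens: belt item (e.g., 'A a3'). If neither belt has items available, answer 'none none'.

Answer: A orb

Derivation:
Tick 1: prefer A, take ingot from A; A=[keg,drum,lens,orb] B=[shaft,disk,oval] C=[ingot]
Tick 2: prefer B, take shaft from B; A=[keg,drum,lens,orb] B=[disk,oval] C=[ingot,shaft]
Tick 3: prefer A, take keg from A; A=[drum,lens,orb] B=[disk,oval] C=[ingot,shaft,keg]
Tick 4: prefer B, take disk from B; A=[drum,lens,orb] B=[oval] C=[ingot,shaft,keg,disk]
Tick 5: prefer A, take drum from A; A=[lens,orb] B=[oval] C=[ingot,shaft,keg,disk,drum]
Tick 6: prefer B, take oval from B; A=[lens,orb] B=[-] C=[ingot,shaft,keg,disk,drum,oval]
Tick 7: prefer A, take lens from A; A=[orb] B=[-] C=[ingot,shaft,keg,disk,drum,oval,lens]
Tick 8: prefer B, take orb from A; A=[-] B=[-] C=[ingot,shaft,keg,disk,drum,oval,lens,orb]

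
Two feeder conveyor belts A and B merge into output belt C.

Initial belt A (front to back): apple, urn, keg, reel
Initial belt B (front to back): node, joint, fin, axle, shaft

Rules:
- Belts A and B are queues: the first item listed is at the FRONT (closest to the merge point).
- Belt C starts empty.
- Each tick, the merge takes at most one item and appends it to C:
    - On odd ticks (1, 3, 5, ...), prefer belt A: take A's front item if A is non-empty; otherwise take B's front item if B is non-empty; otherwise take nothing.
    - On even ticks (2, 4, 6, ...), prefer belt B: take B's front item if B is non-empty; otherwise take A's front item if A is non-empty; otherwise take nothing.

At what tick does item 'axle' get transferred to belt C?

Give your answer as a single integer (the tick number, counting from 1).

Answer: 8

Derivation:
Tick 1: prefer A, take apple from A; A=[urn,keg,reel] B=[node,joint,fin,axle,shaft] C=[apple]
Tick 2: prefer B, take node from B; A=[urn,keg,reel] B=[joint,fin,axle,shaft] C=[apple,node]
Tick 3: prefer A, take urn from A; A=[keg,reel] B=[joint,fin,axle,shaft] C=[apple,node,urn]
Tick 4: prefer B, take joint from B; A=[keg,reel] B=[fin,axle,shaft] C=[apple,node,urn,joint]
Tick 5: prefer A, take keg from A; A=[reel] B=[fin,axle,shaft] C=[apple,node,urn,joint,keg]
Tick 6: prefer B, take fin from B; A=[reel] B=[axle,shaft] C=[apple,node,urn,joint,keg,fin]
Tick 7: prefer A, take reel from A; A=[-] B=[axle,shaft] C=[apple,node,urn,joint,keg,fin,reel]
Tick 8: prefer B, take axle from B; A=[-] B=[shaft] C=[apple,node,urn,joint,keg,fin,reel,axle]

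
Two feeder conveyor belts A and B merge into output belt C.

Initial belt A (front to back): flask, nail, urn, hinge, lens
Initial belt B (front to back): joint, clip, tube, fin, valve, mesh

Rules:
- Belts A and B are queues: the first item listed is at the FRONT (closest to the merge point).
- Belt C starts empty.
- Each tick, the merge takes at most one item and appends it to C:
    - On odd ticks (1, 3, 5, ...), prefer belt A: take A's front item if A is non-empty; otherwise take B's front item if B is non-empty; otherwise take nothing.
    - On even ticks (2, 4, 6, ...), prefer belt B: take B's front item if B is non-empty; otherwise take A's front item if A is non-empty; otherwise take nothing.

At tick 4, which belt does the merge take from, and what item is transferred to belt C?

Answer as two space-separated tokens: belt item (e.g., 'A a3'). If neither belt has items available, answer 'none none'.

Tick 1: prefer A, take flask from A; A=[nail,urn,hinge,lens] B=[joint,clip,tube,fin,valve,mesh] C=[flask]
Tick 2: prefer B, take joint from B; A=[nail,urn,hinge,lens] B=[clip,tube,fin,valve,mesh] C=[flask,joint]
Tick 3: prefer A, take nail from A; A=[urn,hinge,lens] B=[clip,tube,fin,valve,mesh] C=[flask,joint,nail]
Tick 4: prefer B, take clip from B; A=[urn,hinge,lens] B=[tube,fin,valve,mesh] C=[flask,joint,nail,clip]

Answer: B clip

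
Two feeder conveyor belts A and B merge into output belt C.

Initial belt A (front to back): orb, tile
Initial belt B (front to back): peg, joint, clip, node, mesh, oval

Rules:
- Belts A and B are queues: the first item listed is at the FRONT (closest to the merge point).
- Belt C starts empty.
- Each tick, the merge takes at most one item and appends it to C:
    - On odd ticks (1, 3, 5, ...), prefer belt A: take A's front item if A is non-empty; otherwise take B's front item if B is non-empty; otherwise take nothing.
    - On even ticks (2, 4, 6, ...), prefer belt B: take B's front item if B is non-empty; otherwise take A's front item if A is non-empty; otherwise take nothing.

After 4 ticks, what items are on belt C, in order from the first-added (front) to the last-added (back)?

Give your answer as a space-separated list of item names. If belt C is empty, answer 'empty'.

Answer: orb peg tile joint

Derivation:
Tick 1: prefer A, take orb from A; A=[tile] B=[peg,joint,clip,node,mesh,oval] C=[orb]
Tick 2: prefer B, take peg from B; A=[tile] B=[joint,clip,node,mesh,oval] C=[orb,peg]
Tick 3: prefer A, take tile from A; A=[-] B=[joint,clip,node,mesh,oval] C=[orb,peg,tile]
Tick 4: prefer B, take joint from B; A=[-] B=[clip,node,mesh,oval] C=[orb,peg,tile,joint]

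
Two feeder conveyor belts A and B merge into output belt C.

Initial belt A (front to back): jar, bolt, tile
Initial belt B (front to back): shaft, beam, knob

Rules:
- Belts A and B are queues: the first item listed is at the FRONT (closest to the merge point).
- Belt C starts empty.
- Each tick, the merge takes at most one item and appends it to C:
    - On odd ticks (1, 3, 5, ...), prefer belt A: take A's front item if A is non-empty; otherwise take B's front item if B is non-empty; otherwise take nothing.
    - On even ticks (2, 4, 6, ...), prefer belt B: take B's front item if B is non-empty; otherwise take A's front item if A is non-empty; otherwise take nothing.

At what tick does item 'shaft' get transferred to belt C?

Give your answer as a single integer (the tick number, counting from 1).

Answer: 2

Derivation:
Tick 1: prefer A, take jar from A; A=[bolt,tile] B=[shaft,beam,knob] C=[jar]
Tick 2: prefer B, take shaft from B; A=[bolt,tile] B=[beam,knob] C=[jar,shaft]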